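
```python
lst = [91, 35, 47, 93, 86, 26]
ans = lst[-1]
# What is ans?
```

lst has length 6. Negative index -1 maps to positive index 6 + (-1) = 5. lst[5] = 26.

26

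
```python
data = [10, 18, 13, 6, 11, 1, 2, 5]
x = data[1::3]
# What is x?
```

data has length 8. The slice data[1::3] selects indices [1, 4, 7] (1->18, 4->11, 7->5), giving [18, 11, 5].

[18, 11, 5]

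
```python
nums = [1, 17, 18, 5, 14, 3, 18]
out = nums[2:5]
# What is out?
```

nums has length 7. The slice nums[2:5] selects indices [2, 3, 4] (2->18, 3->5, 4->14), giving [18, 5, 14].

[18, 5, 14]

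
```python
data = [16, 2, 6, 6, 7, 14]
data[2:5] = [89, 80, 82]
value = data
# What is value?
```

data starts as [16, 2, 6, 6, 7, 14] (length 6). The slice data[2:5] covers indices [2, 3, 4] with values [6, 6, 7]. Replacing that slice with [89, 80, 82] (same length) produces [16, 2, 89, 80, 82, 14].

[16, 2, 89, 80, 82, 14]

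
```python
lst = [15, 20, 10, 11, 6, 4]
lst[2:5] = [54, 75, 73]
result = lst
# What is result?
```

lst starts as [15, 20, 10, 11, 6, 4] (length 6). The slice lst[2:5] covers indices [2, 3, 4] with values [10, 11, 6]. Replacing that slice with [54, 75, 73] (same length) produces [15, 20, 54, 75, 73, 4].

[15, 20, 54, 75, 73, 4]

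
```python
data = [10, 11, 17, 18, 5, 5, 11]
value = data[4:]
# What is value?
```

data has length 7. The slice data[4:] selects indices [4, 5, 6] (4->5, 5->5, 6->11), giving [5, 5, 11].

[5, 5, 11]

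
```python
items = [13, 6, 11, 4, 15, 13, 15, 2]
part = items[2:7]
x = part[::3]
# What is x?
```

items has length 8. The slice items[2:7] selects indices [2, 3, 4, 5, 6] (2->11, 3->4, 4->15, 5->13, 6->15), giving [11, 4, 15, 13, 15]. So part = [11, 4, 15, 13, 15]. part has length 5. The slice part[::3] selects indices [0, 3] (0->11, 3->13), giving [11, 13].

[11, 13]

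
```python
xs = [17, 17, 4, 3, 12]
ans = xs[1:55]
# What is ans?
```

xs has length 5. The slice xs[1:55] selects indices [1, 2, 3, 4] (1->17, 2->4, 3->3, 4->12), giving [17, 4, 3, 12].

[17, 4, 3, 12]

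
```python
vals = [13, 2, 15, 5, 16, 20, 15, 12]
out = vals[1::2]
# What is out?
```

vals has length 8. The slice vals[1::2] selects indices [1, 3, 5, 7] (1->2, 3->5, 5->20, 7->12), giving [2, 5, 20, 12].

[2, 5, 20, 12]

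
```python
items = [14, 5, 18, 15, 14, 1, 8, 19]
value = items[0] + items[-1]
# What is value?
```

items has length 8. items[0] = 14.
items has length 8. Negative index -1 maps to positive index 8 + (-1) = 7. items[7] = 19.
Sum: 14 + 19 = 33.

33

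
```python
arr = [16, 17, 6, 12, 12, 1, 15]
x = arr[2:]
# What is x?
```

arr has length 7. The slice arr[2:] selects indices [2, 3, 4, 5, 6] (2->6, 3->12, 4->12, 5->1, 6->15), giving [6, 12, 12, 1, 15].

[6, 12, 12, 1, 15]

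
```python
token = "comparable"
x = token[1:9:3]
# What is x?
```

token has length 10. The slice token[1:9:3] selects indices [1, 4, 7] (1->'o', 4->'a', 7->'b'), giving 'oab'.

'oab'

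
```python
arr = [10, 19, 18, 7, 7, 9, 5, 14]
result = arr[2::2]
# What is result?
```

arr has length 8. The slice arr[2::2] selects indices [2, 4, 6] (2->18, 4->7, 6->5), giving [18, 7, 5].

[18, 7, 5]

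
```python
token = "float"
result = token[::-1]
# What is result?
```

token has length 5. The slice token[::-1] selects indices [4, 3, 2, 1, 0] (4->'t', 3->'a', 2->'o', 1->'l', 0->'f'), giving 'taolf'.

'taolf'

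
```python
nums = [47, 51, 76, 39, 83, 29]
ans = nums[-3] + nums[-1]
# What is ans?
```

nums has length 6. Negative index -3 maps to positive index 6 + (-3) = 3. nums[3] = 39.
nums has length 6. Negative index -1 maps to positive index 6 + (-1) = 5. nums[5] = 29.
Sum: 39 + 29 = 68.

68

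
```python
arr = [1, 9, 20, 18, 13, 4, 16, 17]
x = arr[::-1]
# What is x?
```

arr has length 8. The slice arr[::-1] selects indices [7, 6, 5, 4, 3, 2, 1, 0] (7->17, 6->16, 5->4, 4->13, 3->18, 2->20, 1->9, 0->1), giving [17, 16, 4, 13, 18, 20, 9, 1].

[17, 16, 4, 13, 18, 20, 9, 1]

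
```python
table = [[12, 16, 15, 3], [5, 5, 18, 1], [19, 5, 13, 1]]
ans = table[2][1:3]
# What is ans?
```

table[2] = [19, 5, 13, 1]. table[2] has length 4. The slice table[2][1:3] selects indices [1, 2] (1->5, 2->13), giving [5, 13].

[5, 13]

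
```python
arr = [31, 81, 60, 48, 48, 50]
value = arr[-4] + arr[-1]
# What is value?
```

arr has length 6. Negative index -4 maps to positive index 6 + (-4) = 2. arr[2] = 60.
arr has length 6. Negative index -1 maps to positive index 6 + (-1) = 5. arr[5] = 50.
Sum: 60 + 50 = 110.

110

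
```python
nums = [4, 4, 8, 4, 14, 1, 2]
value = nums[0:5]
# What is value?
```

nums has length 7. The slice nums[0:5] selects indices [0, 1, 2, 3, 4] (0->4, 1->4, 2->8, 3->4, 4->14), giving [4, 4, 8, 4, 14].

[4, 4, 8, 4, 14]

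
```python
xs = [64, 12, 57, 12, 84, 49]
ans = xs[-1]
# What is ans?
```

xs has length 6. Negative index -1 maps to positive index 6 + (-1) = 5. xs[5] = 49.

49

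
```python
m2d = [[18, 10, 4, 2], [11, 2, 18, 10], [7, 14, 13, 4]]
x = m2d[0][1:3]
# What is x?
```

m2d[0] = [18, 10, 4, 2]. m2d[0] has length 4. The slice m2d[0][1:3] selects indices [1, 2] (1->10, 2->4), giving [10, 4].

[10, 4]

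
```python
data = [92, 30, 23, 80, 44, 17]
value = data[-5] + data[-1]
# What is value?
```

data has length 6. Negative index -5 maps to positive index 6 + (-5) = 1. data[1] = 30.
data has length 6. Negative index -1 maps to positive index 6 + (-1) = 5. data[5] = 17.
Sum: 30 + 17 = 47.

47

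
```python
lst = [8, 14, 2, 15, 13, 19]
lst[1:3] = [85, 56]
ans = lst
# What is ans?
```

lst starts as [8, 14, 2, 15, 13, 19] (length 6). The slice lst[1:3] covers indices [1, 2] with values [14, 2]. Replacing that slice with [85, 56] (same length) produces [8, 85, 56, 15, 13, 19].

[8, 85, 56, 15, 13, 19]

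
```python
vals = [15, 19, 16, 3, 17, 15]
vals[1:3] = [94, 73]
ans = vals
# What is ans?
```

vals starts as [15, 19, 16, 3, 17, 15] (length 6). The slice vals[1:3] covers indices [1, 2] with values [19, 16]. Replacing that slice with [94, 73] (same length) produces [15, 94, 73, 3, 17, 15].

[15, 94, 73, 3, 17, 15]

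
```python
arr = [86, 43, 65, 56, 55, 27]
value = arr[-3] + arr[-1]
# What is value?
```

arr has length 6. Negative index -3 maps to positive index 6 + (-3) = 3. arr[3] = 56.
arr has length 6. Negative index -1 maps to positive index 6 + (-1) = 5. arr[5] = 27.
Sum: 56 + 27 = 83.

83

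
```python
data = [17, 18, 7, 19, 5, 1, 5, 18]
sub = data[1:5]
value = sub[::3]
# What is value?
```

data has length 8. The slice data[1:5] selects indices [1, 2, 3, 4] (1->18, 2->7, 3->19, 4->5), giving [18, 7, 19, 5]. So sub = [18, 7, 19, 5]. sub has length 4. The slice sub[::3] selects indices [0, 3] (0->18, 3->5), giving [18, 5].

[18, 5]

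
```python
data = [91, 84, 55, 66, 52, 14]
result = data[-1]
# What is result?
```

data has length 6. Negative index -1 maps to positive index 6 + (-1) = 5. data[5] = 14.

14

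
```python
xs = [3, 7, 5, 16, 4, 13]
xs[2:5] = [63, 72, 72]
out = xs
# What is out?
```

xs starts as [3, 7, 5, 16, 4, 13] (length 6). The slice xs[2:5] covers indices [2, 3, 4] with values [5, 16, 4]. Replacing that slice with [63, 72, 72] (same length) produces [3, 7, 63, 72, 72, 13].

[3, 7, 63, 72, 72, 13]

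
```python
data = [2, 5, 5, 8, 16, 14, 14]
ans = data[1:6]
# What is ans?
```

data has length 7. The slice data[1:6] selects indices [1, 2, 3, 4, 5] (1->5, 2->5, 3->8, 4->16, 5->14), giving [5, 5, 8, 16, 14].

[5, 5, 8, 16, 14]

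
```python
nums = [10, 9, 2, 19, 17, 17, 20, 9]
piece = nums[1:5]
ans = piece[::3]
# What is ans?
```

nums has length 8. The slice nums[1:5] selects indices [1, 2, 3, 4] (1->9, 2->2, 3->19, 4->17), giving [9, 2, 19, 17]. So piece = [9, 2, 19, 17]. piece has length 4. The slice piece[::3] selects indices [0, 3] (0->9, 3->17), giving [9, 17].

[9, 17]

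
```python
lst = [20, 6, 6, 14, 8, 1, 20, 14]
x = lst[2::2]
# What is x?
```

lst has length 8. The slice lst[2::2] selects indices [2, 4, 6] (2->6, 4->8, 6->20), giving [6, 8, 20].

[6, 8, 20]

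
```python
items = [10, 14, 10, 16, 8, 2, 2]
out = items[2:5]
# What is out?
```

items has length 7. The slice items[2:5] selects indices [2, 3, 4] (2->10, 3->16, 4->8), giving [10, 16, 8].

[10, 16, 8]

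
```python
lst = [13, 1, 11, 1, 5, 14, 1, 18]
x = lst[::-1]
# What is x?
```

lst has length 8. The slice lst[::-1] selects indices [7, 6, 5, 4, 3, 2, 1, 0] (7->18, 6->1, 5->14, 4->5, 3->1, 2->11, 1->1, 0->13), giving [18, 1, 14, 5, 1, 11, 1, 13].

[18, 1, 14, 5, 1, 11, 1, 13]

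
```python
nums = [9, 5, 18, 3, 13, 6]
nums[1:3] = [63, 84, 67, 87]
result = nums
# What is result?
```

nums starts as [9, 5, 18, 3, 13, 6] (length 6). The slice nums[1:3] covers indices [1, 2] with values [5, 18]. Replacing that slice with [63, 84, 67, 87] (different length) produces [9, 63, 84, 67, 87, 3, 13, 6].

[9, 63, 84, 67, 87, 3, 13, 6]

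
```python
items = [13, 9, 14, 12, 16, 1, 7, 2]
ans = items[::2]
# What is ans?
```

items has length 8. The slice items[::2] selects indices [0, 2, 4, 6] (0->13, 2->14, 4->16, 6->7), giving [13, 14, 16, 7].

[13, 14, 16, 7]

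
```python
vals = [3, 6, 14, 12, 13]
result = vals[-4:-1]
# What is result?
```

vals has length 5. The slice vals[-4:-1] selects indices [1, 2, 3] (1->6, 2->14, 3->12), giving [6, 14, 12].

[6, 14, 12]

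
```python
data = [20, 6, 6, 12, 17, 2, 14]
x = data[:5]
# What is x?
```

data has length 7. The slice data[:5] selects indices [0, 1, 2, 3, 4] (0->20, 1->6, 2->6, 3->12, 4->17), giving [20, 6, 6, 12, 17].

[20, 6, 6, 12, 17]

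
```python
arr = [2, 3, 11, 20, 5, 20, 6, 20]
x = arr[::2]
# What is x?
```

arr has length 8. The slice arr[::2] selects indices [0, 2, 4, 6] (0->2, 2->11, 4->5, 6->6), giving [2, 11, 5, 6].

[2, 11, 5, 6]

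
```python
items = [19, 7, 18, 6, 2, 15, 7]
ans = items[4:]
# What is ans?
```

items has length 7. The slice items[4:] selects indices [4, 5, 6] (4->2, 5->15, 6->7), giving [2, 15, 7].

[2, 15, 7]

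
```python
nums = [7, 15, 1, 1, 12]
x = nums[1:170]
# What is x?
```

nums has length 5. The slice nums[1:170] selects indices [1, 2, 3, 4] (1->15, 2->1, 3->1, 4->12), giving [15, 1, 1, 12].

[15, 1, 1, 12]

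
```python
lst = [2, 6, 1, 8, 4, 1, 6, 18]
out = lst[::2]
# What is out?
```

lst has length 8. The slice lst[::2] selects indices [0, 2, 4, 6] (0->2, 2->1, 4->4, 6->6), giving [2, 1, 4, 6].

[2, 1, 4, 6]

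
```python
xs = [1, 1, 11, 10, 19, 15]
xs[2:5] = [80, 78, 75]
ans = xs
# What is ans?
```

xs starts as [1, 1, 11, 10, 19, 15] (length 6). The slice xs[2:5] covers indices [2, 3, 4] with values [11, 10, 19]. Replacing that slice with [80, 78, 75] (same length) produces [1, 1, 80, 78, 75, 15].

[1, 1, 80, 78, 75, 15]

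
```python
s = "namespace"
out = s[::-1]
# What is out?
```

s has length 9. The slice s[::-1] selects indices [8, 7, 6, 5, 4, 3, 2, 1, 0] (8->'e', 7->'c', 6->'a', 5->'p', 4->'s', 3->'e', 2->'m', 1->'a', 0->'n'), giving 'ecapseman'.

'ecapseman'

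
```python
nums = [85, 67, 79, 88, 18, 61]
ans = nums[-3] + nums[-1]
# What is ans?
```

nums has length 6. Negative index -3 maps to positive index 6 + (-3) = 3. nums[3] = 88.
nums has length 6. Negative index -1 maps to positive index 6 + (-1) = 5. nums[5] = 61.
Sum: 88 + 61 = 149.

149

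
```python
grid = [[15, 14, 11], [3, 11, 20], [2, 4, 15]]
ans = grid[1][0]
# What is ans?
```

grid[1] = [3, 11, 20]. Taking column 0 of that row yields 3.

3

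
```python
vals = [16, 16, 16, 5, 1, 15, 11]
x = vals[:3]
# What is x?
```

vals has length 7. The slice vals[:3] selects indices [0, 1, 2] (0->16, 1->16, 2->16), giving [16, 16, 16].

[16, 16, 16]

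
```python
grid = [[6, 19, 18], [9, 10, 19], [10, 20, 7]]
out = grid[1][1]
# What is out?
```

grid[1] = [9, 10, 19]. Taking column 1 of that row yields 10.

10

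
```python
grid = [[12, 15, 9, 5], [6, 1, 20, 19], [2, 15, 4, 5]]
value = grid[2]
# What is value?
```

grid has 3 rows. Row 2 is [2, 15, 4, 5].

[2, 15, 4, 5]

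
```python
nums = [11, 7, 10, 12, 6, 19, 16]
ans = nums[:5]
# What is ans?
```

nums has length 7. The slice nums[:5] selects indices [0, 1, 2, 3, 4] (0->11, 1->7, 2->10, 3->12, 4->6), giving [11, 7, 10, 12, 6].

[11, 7, 10, 12, 6]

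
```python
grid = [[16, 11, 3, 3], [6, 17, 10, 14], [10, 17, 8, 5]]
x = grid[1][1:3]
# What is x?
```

grid[1] = [6, 17, 10, 14]. grid[1] has length 4. The slice grid[1][1:3] selects indices [1, 2] (1->17, 2->10), giving [17, 10].

[17, 10]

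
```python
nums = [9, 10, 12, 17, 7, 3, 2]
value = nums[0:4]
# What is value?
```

nums has length 7. The slice nums[0:4] selects indices [0, 1, 2, 3] (0->9, 1->10, 2->12, 3->17), giving [9, 10, 12, 17].

[9, 10, 12, 17]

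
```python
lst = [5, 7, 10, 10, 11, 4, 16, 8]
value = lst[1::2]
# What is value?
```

lst has length 8. The slice lst[1::2] selects indices [1, 3, 5, 7] (1->7, 3->10, 5->4, 7->8), giving [7, 10, 4, 8].

[7, 10, 4, 8]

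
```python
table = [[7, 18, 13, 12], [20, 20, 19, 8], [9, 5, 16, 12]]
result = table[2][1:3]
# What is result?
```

table[2] = [9, 5, 16, 12]. table[2] has length 4. The slice table[2][1:3] selects indices [1, 2] (1->5, 2->16), giving [5, 16].

[5, 16]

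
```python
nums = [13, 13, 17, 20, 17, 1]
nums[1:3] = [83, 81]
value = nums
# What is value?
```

nums starts as [13, 13, 17, 20, 17, 1] (length 6). The slice nums[1:3] covers indices [1, 2] with values [13, 17]. Replacing that slice with [83, 81] (same length) produces [13, 83, 81, 20, 17, 1].

[13, 83, 81, 20, 17, 1]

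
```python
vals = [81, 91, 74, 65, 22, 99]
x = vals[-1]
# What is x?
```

vals has length 6. Negative index -1 maps to positive index 6 + (-1) = 5. vals[5] = 99.

99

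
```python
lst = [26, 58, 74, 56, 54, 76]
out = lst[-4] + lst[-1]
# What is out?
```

lst has length 6. Negative index -4 maps to positive index 6 + (-4) = 2. lst[2] = 74.
lst has length 6. Negative index -1 maps to positive index 6 + (-1) = 5. lst[5] = 76.
Sum: 74 + 76 = 150.

150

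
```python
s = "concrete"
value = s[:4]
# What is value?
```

s has length 8. The slice s[:4] selects indices [0, 1, 2, 3] (0->'c', 1->'o', 2->'n', 3->'c'), giving 'conc'.

'conc'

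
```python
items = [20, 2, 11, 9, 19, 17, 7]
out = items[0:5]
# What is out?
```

items has length 7. The slice items[0:5] selects indices [0, 1, 2, 3, 4] (0->20, 1->2, 2->11, 3->9, 4->19), giving [20, 2, 11, 9, 19].

[20, 2, 11, 9, 19]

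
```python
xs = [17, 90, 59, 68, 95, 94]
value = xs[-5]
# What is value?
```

xs has length 6. Negative index -5 maps to positive index 6 + (-5) = 1. xs[1] = 90.

90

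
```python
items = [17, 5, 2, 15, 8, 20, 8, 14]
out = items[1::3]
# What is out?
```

items has length 8. The slice items[1::3] selects indices [1, 4, 7] (1->5, 4->8, 7->14), giving [5, 8, 14].

[5, 8, 14]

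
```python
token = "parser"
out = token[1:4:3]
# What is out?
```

token has length 6. The slice token[1:4:3] selects indices [1] (1->'a'), giving 'a'.

'a'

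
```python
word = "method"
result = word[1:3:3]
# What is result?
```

word has length 6. The slice word[1:3:3] selects indices [1] (1->'e'), giving 'e'.

'e'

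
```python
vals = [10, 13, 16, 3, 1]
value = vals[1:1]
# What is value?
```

vals has length 5. The slice vals[1:1] resolves to an empty index range, so the result is [].

[]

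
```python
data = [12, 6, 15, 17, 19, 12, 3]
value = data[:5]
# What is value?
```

data has length 7. The slice data[:5] selects indices [0, 1, 2, 3, 4] (0->12, 1->6, 2->15, 3->17, 4->19), giving [12, 6, 15, 17, 19].

[12, 6, 15, 17, 19]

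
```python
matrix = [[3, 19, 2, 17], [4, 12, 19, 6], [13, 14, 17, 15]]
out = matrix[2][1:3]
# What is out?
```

matrix[2] = [13, 14, 17, 15]. matrix[2] has length 4. The slice matrix[2][1:3] selects indices [1, 2] (1->14, 2->17), giving [14, 17].

[14, 17]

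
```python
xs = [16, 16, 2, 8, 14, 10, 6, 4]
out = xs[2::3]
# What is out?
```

xs has length 8. The slice xs[2::3] selects indices [2, 5] (2->2, 5->10), giving [2, 10].

[2, 10]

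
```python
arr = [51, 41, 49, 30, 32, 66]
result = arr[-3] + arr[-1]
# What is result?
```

arr has length 6. Negative index -3 maps to positive index 6 + (-3) = 3. arr[3] = 30.
arr has length 6. Negative index -1 maps to positive index 6 + (-1) = 5. arr[5] = 66.
Sum: 30 + 66 = 96.

96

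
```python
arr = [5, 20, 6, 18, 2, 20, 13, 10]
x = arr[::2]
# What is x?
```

arr has length 8. The slice arr[::2] selects indices [0, 2, 4, 6] (0->5, 2->6, 4->2, 6->13), giving [5, 6, 2, 13].

[5, 6, 2, 13]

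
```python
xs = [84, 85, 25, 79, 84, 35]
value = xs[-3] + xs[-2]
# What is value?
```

xs has length 6. Negative index -3 maps to positive index 6 + (-3) = 3. xs[3] = 79.
xs has length 6. Negative index -2 maps to positive index 6 + (-2) = 4. xs[4] = 84.
Sum: 79 + 84 = 163.

163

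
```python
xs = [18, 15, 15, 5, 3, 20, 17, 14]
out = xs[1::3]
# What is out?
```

xs has length 8. The slice xs[1::3] selects indices [1, 4, 7] (1->15, 4->3, 7->14), giving [15, 3, 14].

[15, 3, 14]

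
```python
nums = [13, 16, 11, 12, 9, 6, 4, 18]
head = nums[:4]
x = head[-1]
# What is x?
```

nums has length 8. The slice nums[:4] selects indices [0, 1, 2, 3] (0->13, 1->16, 2->11, 3->12), giving [13, 16, 11, 12]. So head = [13, 16, 11, 12]. Then head[-1] = 12.

12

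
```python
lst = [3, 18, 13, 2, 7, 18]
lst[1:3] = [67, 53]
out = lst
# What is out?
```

lst starts as [3, 18, 13, 2, 7, 18] (length 6). The slice lst[1:3] covers indices [1, 2] with values [18, 13]. Replacing that slice with [67, 53] (same length) produces [3, 67, 53, 2, 7, 18].

[3, 67, 53, 2, 7, 18]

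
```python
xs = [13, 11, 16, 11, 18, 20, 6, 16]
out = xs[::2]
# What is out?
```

xs has length 8. The slice xs[::2] selects indices [0, 2, 4, 6] (0->13, 2->16, 4->18, 6->6), giving [13, 16, 18, 6].

[13, 16, 18, 6]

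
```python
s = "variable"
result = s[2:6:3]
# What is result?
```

s has length 8. The slice s[2:6:3] selects indices [2, 5] (2->'r', 5->'b'), giving 'rb'.

'rb'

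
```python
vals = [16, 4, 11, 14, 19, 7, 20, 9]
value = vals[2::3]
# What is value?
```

vals has length 8. The slice vals[2::3] selects indices [2, 5] (2->11, 5->7), giving [11, 7].

[11, 7]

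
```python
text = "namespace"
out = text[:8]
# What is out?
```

text has length 9. The slice text[:8] selects indices [0, 1, 2, 3, 4, 5, 6, 7] (0->'n', 1->'a', 2->'m', 3->'e', 4->'s', 5->'p', 6->'a', 7->'c'), giving 'namespac'.

'namespac'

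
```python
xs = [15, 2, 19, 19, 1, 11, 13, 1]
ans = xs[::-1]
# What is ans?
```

xs has length 8. The slice xs[::-1] selects indices [7, 6, 5, 4, 3, 2, 1, 0] (7->1, 6->13, 5->11, 4->1, 3->19, 2->19, 1->2, 0->15), giving [1, 13, 11, 1, 19, 19, 2, 15].

[1, 13, 11, 1, 19, 19, 2, 15]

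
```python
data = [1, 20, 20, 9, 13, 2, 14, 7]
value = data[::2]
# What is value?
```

data has length 8. The slice data[::2] selects indices [0, 2, 4, 6] (0->1, 2->20, 4->13, 6->14), giving [1, 20, 13, 14].

[1, 20, 13, 14]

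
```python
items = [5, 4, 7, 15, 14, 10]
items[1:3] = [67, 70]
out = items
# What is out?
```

items starts as [5, 4, 7, 15, 14, 10] (length 6). The slice items[1:3] covers indices [1, 2] with values [4, 7]. Replacing that slice with [67, 70] (same length) produces [5, 67, 70, 15, 14, 10].

[5, 67, 70, 15, 14, 10]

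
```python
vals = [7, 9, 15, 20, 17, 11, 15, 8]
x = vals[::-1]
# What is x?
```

vals has length 8. The slice vals[::-1] selects indices [7, 6, 5, 4, 3, 2, 1, 0] (7->8, 6->15, 5->11, 4->17, 3->20, 2->15, 1->9, 0->7), giving [8, 15, 11, 17, 20, 15, 9, 7].

[8, 15, 11, 17, 20, 15, 9, 7]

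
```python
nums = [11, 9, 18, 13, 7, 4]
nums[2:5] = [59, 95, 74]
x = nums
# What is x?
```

nums starts as [11, 9, 18, 13, 7, 4] (length 6). The slice nums[2:5] covers indices [2, 3, 4] with values [18, 13, 7]. Replacing that slice with [59, 95, 74] (same length) produces [11, 9, 59, 95, 74, 4].

[11, 9, 59, 95, 74, 4]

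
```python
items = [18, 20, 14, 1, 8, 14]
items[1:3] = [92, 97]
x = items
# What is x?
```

items starts as [18, 20, 14, 1, 8, 14] (length 6). The slice items[1:3] covers indices [1, 2] with values [20, 14]. Replacing that slice with [92, 97] (same length) produces [18, 92, 97, 1, 8, 14].

[18, 92, 97, 1, 8, 14]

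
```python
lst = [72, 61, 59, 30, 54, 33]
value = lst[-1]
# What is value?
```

lst has length 6. Negative index -1 maps to positive index 6 + (-1) = 5. lst[5] = 33.

33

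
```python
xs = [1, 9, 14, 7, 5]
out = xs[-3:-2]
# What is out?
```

xs has length 5. The slice xs[-3:-2] selects indices [2] (2->14), giving [14].

[14]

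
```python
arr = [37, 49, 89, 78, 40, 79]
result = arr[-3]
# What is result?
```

arr has length 6. Negative index -3 maps to positive index 6 + (-3) = 3. arr[3] = 78.

78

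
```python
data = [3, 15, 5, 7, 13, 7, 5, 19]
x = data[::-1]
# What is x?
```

data has length 8. The slice data[::-1] selects indices [7, 6, 5, 4, 3, 2, 1, 0] (7->19, 6->5, 5->7, 4->13, 3->7, 2->5, 1->15, 0->3), giving [19, 5, 7, 13, 7, 5, 15, 3].

[19, 5, 7, 13, 7, 5, 15, 3]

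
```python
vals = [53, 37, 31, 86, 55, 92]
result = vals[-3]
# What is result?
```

vals has length 6. Negative index -3 maps to positive index 6 + (-3) = 3. vals[3] = 86.

86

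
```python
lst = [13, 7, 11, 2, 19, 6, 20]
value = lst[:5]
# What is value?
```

lst has length 7. The slice lst[:5] selects indices [0, 1, 2, 3, 4] (0->13, 1->7, 2->11, 3->2, 4->19), giving [13, 7, 11, 2, 19].

[13, 7, 11, 2, 19]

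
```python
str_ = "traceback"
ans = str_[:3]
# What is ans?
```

str_ has length 9. The slice str_[:3] selects indices [0, 1, 2] (0->'t', 1->'r', 2->'a'), giving 'tra'.

'tra'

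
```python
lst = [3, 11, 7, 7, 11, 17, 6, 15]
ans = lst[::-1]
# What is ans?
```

lst has length 8. The slice lst[::-1] selects indices [7, 6, 5, 4, 3, 2, 1, 0] (7->15, 6->6, 5->17, 4->11, 3->7, 2->7, 1->11, 0->3), giving [15, 6, 17, 11, 7, 7, 11, 3].

[15, 6, 17, 11, 7, 7, 11, 3]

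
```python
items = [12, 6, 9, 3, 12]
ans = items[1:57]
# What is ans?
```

items has length 5. The slice items[1:57] selects indices [1, 2, 3, 4] (1->6, 2->9, 3->3, 4->12), giving [6, 9, 3, 12].

[6, 9, 3, 12]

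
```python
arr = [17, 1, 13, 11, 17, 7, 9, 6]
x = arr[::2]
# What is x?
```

arr has length 8. The slice arr[::2] selects indices [0, 2, 4, 6] (0->17, 2->13, 4->17, 6->9), giving [17, 13, 17, 9].

[17, 13, 17, 9]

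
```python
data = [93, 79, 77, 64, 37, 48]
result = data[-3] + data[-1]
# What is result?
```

data has length 6. Negative index -3 maps to positive index 6 + (-3) = 3. data[3] = 64.
data has length 6. Negative index -1 maps to positive index 6 + (-1) = 5. data[5] = 48.
Sum: 64 + 48 = 112.

112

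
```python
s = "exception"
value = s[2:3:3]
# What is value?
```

s has length 9. The slice s[2:3:3] selects indices [2] (2->'c'), giving 'c'.

'c'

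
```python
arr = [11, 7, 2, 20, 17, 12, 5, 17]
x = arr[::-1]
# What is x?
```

arr has length 8. The slice arr[::-1] selects indices [7, 6, 5, 4, 3, 2, 1, 0] (7->17, 6->5, 5->12, 4->17, 3->20, 2->2, 1->7, 0->11), giving [17, 5, 12, 17, 20, 2, 7, 11].

[17, 5, 12, 17, 20, 2, 7, 11]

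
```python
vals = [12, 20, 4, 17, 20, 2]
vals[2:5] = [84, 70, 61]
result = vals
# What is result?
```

vals starts as [12, 20, 4, 17, 20, 2] (length 6). The slice vals[2:5] covers indices [2, 3, 4] with values [4, 17, 20]. Replacing that slice with [84, 70, 61] (same length) produces [12, 20, 84, 70, 61, 2].

[12, 20, 84, 70, 61, 2]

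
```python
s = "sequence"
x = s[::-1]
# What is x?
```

s has length 8. The slice s[::-1] selects indices [7, 6, 5, 4, 3, 2, 1, 0] (7->'e', 6->'c', 5->'n', 4->'e', 3->'u', 2->'q', 1->'e', 0->'s'), giving 'ecneuqes'.

'ecneuqes'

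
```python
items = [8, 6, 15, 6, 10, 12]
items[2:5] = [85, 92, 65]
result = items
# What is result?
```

items starts as [8, 6, 15, 6, 10, 12] (length 6). The slice items[2:5] covers indices [2, 3, 4] with values [15, 6, 10]. Replacing that slice with [85, 92, 65] (same length) produces [8, 6, 85, 92, 65, 12].

[8, 6, 85, 92, 65, 12]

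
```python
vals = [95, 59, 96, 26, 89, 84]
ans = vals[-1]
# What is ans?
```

vals has length 6. Negative index -1 maps to positive index 6 + (-1) = 5. vals[5] = 84.

84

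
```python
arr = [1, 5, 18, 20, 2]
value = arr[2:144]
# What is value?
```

arr has length 5. The slice arr[2:144] selects indices [2, 3, 4] (2->18, 3->20, 4->2), giving [18, 20, 2].

[18, 20, 2]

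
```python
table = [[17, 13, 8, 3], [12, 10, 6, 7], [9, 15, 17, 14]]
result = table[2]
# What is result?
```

table has 3 rows. Row 2 is [9, 15, 17, 14].

[9, 15, 17, 14]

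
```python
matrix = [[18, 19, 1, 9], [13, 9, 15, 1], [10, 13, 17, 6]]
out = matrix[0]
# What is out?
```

matrix has 3 rows. Row 0 is [18, 19, 1, 9].

[18, 19, 1, 9]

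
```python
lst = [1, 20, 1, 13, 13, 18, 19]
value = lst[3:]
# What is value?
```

lst has length 7. The slice lst[3:] selects indices [3, 4, 5, 6] (3->13, 4->13, 5->18, 6->19), giving [13, 13, 18, 19].

[13, 13, 18, 19]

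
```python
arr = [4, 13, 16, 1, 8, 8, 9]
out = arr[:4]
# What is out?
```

arr has length 7. The slice arr[:4] selects indices [0, 1, 2, 3] (0->4, 1->13, 2->16, 3->1), giving [4, 13, 16, 1].

[4, 13, 16, 1]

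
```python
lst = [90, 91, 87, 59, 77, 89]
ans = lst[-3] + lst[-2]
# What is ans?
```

lst has length 6. Negative index -3 maps to positive index 6 + (-3) = 3. lst[3] = 59.
lst has length 6. Negative index -2 maps to positive index 6 + (-2) = 4. lst[4] = 77.
Sum: 59 + 77 = 136.

136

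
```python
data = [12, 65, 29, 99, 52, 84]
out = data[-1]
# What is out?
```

data has length 6. Negative index -1 maps to positive index 6 + (-1) = 5. data[5] = 84.

84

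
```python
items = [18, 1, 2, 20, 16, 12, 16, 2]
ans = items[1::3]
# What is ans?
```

items has length 8. The slice items[1::3] selects indices [1, 4, 7] (1->1, 4->16, 7->2), giving [1, 16, 2].

[1, 16, 2]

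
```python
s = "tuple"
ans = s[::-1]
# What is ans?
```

s has length 5. The slice s[::-1] selects indices [4, 3, 2, 1, 0] (4->'e', 3->'l', 2->'p', 1->'u', 0->'t'), giving 'elput'.

'elput'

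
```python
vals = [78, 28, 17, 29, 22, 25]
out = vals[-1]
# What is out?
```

vals has length 6. Negative index -1 maps to positive index 6 + (-1) = 5. vals[5] = 25.

25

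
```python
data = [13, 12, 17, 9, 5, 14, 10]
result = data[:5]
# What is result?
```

data has length 7. The slice data[:5] selects indices [0, 1, 2, 3, 4] (0->13, 1->12, 2->17, 3->9, 4->5), giving [13, 12, 17, 9, 5].

[13, 12, 17, 9, 5]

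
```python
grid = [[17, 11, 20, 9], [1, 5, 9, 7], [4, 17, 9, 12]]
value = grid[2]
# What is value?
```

grid has 3 rows. Row 2 is [4, 17, 9, 12].

[4, 17, 9, 12]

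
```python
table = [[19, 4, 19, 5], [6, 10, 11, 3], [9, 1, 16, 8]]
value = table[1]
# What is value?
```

table has 3 rows. Row 1 is [6, 10, 11, 3].

[6, 10, 11, 3]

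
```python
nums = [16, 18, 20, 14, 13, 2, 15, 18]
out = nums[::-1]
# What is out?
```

nums has length 8. The slice nums[::-1] selects indices [7, 6, 5, 4, 3, 2, 1, 0] (7->18, 6->15, 5->2, 4->13, 3->14, 2->20, 1->18, 0->16), giving [18, 15, 2, 13, 14, 20, 18, 16].

[18, 15, 2, 13, 14, 20, 18, 16]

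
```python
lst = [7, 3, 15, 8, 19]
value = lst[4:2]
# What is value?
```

lst has length 5. The slice lst[4:2] resolves to an empty index range, so the result is [].

[]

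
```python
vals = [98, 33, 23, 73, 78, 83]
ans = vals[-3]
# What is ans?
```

vals has length 6. Negative index -3 maps to positive index 6 + (-3) = 3. vals[3] = 73.

73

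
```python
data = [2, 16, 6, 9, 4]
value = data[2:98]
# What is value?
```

data has length 5. The slice data[2:98] selects indices [2, 3, 4] (2->6, 3->9, 4->4), giving [6, 9, 4].

[6, 9, 4]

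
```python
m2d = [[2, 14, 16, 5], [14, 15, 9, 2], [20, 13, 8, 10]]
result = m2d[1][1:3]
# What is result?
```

m2d[1] = [14, 15, 9, 2]. m2d[1] has length 4. The slice m2d[1][1:3] selects indices [1, 2] (1->15, 2->9), giving [15, 9].

[15, 9]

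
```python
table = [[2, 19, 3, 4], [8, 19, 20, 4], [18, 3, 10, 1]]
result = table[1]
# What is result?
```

table has 3 rows. Row 1 is [8, 19, 20, 4].

[8, 19, 20, 4]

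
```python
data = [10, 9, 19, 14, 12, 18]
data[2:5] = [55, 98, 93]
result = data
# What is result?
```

data starts as [10, 9, 19, 14, 12, 18] (length 6). The slice data[2:5] covers indices [2, 3, 4] with values [19, 14, 12]. Replacing that slice with [55, 98, 93] (same length) produces [10, 9, 55, 98, 93, 18].

[10, 9, 55, 98, 93, 18]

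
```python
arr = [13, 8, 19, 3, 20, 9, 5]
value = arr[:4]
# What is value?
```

arr has length 7. The slice arr[:4] selects indices [0, 1, 2, 3] (0->13, 1->8, 2->19, 3->3), giving [13, 8, 19, 3].

[13, 8, 19, 3]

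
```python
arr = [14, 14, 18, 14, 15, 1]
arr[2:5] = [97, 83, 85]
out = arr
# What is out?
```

arr starts as [14, 14, 18, 14, 15, 1] (length 6). The slice arr[2:5] covers indices [2, 3, 4] with values [18, 14, 15]. Replacing that slice with [97, 83, 85] (same length) produces [14, 14, 97, 83, 85, 1].

[14, 14, 97, 83, 85, 1]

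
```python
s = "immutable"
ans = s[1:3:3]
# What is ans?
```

s has length 9. The slice s[1:3:3] selects indices [1] (1->'m'), giving 'm'.

'm'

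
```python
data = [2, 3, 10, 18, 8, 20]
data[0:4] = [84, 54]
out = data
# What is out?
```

data starts as [2, 3, 10, 18, 8, 20] (length 6). The slice data[0:4] covers indices [0, 1, 2, 3] with values [2, 3, 10, 18]. Replacing that slice with [84, 54] (different length) produces [84, 54, 8, 20].

[84, 54, 8, 20]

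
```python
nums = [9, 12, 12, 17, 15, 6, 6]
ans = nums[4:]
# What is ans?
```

nums has length 7. The slice nums[4:] selects indices [4, 5, 6] (4->15, 5->6, 6->6), giving [15, 6, 6].

[15, 6, 6]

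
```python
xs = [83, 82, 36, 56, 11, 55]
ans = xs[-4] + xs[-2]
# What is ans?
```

xs has length 6. Negative index -4 maps to positive index 6 + (-4) = 2. xs[2] = 36.
xs has length 6. Negative index -2 maps to positive index 6 + (-2) = 4. xs[4] = 11.
Sum: 36 + 11 = 47.

47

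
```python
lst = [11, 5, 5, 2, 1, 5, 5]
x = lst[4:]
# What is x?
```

lst has length 7. The slice lst[4:] selects indices [4, 5, 6] (4->1, 5->5, 6->5), giving [1, 5, 5].

[1, 5, 5]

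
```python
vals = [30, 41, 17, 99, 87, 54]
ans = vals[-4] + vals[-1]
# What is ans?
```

vals has length 6. Negative index -4 maps to positive index 6 + (-4) = 2. vals[2] = 17.
vals has length 6. Negative index -1 maps to positive index 6 + (-1) = 5. vals[5] = 54.
Sum: 17 + 54 = 71.

71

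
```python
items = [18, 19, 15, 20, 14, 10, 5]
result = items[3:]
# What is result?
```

items has length 7. The slice items[3:] selects indices [3, 4, 5, 6] (3->20, 4->14, 5->10, 6->5), giving [20, 14, 10, 5].

[20, 14, 10, 5]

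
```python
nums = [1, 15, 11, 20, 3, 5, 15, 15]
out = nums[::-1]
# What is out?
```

nums has length 8. The slice nums[::-1] selects indices [7, 6, 5, 4, 3, 2, 1, 0] (7->15, 6->15, 5->5, 4->3, 3->20, 2->11, 1->15, 0->1), giving [15, 15, 5, 3, 20, 11, 15, 1].

[15, 15, 5, 3, 20, 11, 15, 1]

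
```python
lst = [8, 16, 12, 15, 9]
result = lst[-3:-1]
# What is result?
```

lst has length 5. The slice lst[-3:-1] selects indices [2, 3] (2->12, 3->15), giving [12, 15].

[12, 15]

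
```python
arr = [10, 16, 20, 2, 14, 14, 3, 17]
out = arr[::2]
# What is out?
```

arr has length 8. The slice arr[::2] selects indices [0, 2, 4, 6] (0->10, 2->20, 4->14, 6->3), giving [10, 20, 14, 3].

[10, 20, 14, 3]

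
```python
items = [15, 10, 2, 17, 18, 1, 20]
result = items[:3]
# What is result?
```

items has length 7. The slice items[:3] selects indices [0, 1, 2] (0->15, 1->10, 2->2), giving [15, 10, 2].

[15, 10, 2]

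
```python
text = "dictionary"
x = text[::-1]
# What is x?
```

text has length 10. The slice text[::-1] selects indices [9, 8, 7, 6, 5, 4, 3, 2, 1, 0] (9->'y', 8->'r', 7->'a', 6->'n', 5->'o', 4->'i', 3->'t', 2->'c', 1->'i', 0->'d'), giving 'yranoitcid'.

'yranoitcid'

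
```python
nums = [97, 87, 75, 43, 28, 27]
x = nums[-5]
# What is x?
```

nums has length 6. Negative index -5 maps to positive index 6 + (-5) = 1. nums[1] = 87.

87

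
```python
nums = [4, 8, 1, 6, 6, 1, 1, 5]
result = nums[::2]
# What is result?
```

nums has length 8. The slice nums[::2] selects indices [0, 2, 4, 6] (0->4, 2->1, 4->6, 6->1), giving [4, 1, 6, 1].

[4, 1, 6, 1]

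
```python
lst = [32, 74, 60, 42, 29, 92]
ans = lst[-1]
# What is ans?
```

lst has length 6. Negative index -1 maps to positive index 6 + (-1) = 5. lst[5] = 92.

92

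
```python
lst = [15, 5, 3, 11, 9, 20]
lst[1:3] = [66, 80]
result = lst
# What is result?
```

lst starts as [15, 5, 3, 11, 9, 20] (length 6). The slice lst[1:3] covers indices [1, 2] with values [5, 3]. Replacing that slice with [66, 80] (same length) produces [15, 66, 80, 11, 9, 20].

[15, 66, 80, 11, 9, 20]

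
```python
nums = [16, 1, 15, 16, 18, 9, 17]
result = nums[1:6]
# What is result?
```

nums has length 7. The slice nums[1:6] selects indices [1, 2, 3, 4, 5] (1->1, 2->15, 3->16, 4->18, 5->9), giving [1, 15, 16, 18, 9].

[1, 15, 16, 18, 9]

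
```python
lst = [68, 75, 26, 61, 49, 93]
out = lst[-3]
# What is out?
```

lst has length 6. Negative index -3 maps to positive index 6 + (-3) = 3. lst[3] = 61.

61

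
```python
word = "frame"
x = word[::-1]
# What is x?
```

word has length 5. The slice word[::-1] selects indices [4, 3, 2, 1, 0] (4->'e', 3->'m', 2->'a', 1->'r', 0->'f'), giving 'emarf'.

'emarf'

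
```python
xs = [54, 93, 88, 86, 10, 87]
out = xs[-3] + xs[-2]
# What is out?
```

xs has length 6. Negative index -3 maps to positive index 6 + (-3) = 3. xs[3] = 86.
xs has length 6. Negative index -2 maps to positive index 6 + (-2) = 4. xs[4] = 10.
Sum: 86 + 10 = 96.

96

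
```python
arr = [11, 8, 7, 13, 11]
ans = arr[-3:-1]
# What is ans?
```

arr has length 5. The slice arr[-3:-1] selects indices [2, 3] (2->7, 3->13), giving [7, 13].

[7, 13]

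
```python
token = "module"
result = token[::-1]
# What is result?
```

token has length 6. The slice token[::-1] selects indices [5, 4, 3, 2, 1, 0] (5->'e', 4->'l', 3->'u', 2->'d', 1->'o', 0->'m'), giving 'eludom'.

'eludom'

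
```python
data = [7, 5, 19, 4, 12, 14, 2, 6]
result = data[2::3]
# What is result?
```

data has length 8. The slice data[2::3] selects indices [2, 5] (2->19, 5->14), giving [19, 14].

[19, 14]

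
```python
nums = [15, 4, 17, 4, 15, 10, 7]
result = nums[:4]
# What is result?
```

nums has length 7. The slice nums[:4] selects indices [0, 1, 2, 3] (0->15, 1->4, 2->17, 3->4), giving [15, 4, 17, 4].

[15, 4, 17, 4]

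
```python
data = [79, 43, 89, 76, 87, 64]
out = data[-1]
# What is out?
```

data has length 6. Negative index -1 maps to positive index 6 + (-1) = 5. data[5] = 64.

64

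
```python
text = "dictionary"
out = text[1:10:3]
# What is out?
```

text has length 10. The slice text[1:10:3] selects indices [1, 4, 7] (1->'i', 4->'i', 7->'a'), giving 'iia'.

'iia'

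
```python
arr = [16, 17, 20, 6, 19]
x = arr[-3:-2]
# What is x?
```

arr has length 5. The slice arr[-3:-2] selects indices [2] (2->20), giving [20].

[20]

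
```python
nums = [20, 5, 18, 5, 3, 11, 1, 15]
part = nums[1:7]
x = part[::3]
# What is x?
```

nums has length 8. The slice nums[1:7] selects indices [1, 2, 3, 4, 5, 6] (1->5, 2->18, 3->5, 4->3, 5->11, 6->1), giving [5, 18, 5, 3, 11, 1]. So part = [5, 18, 5, 3, 11, 1]. part has length 6. The slice part[::3] selects indices [0, 3] (0->5, 3->3), giving [5, 3].

[5, 3]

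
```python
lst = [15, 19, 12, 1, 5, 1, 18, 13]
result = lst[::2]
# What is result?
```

lst has length 8. The slice lst[::2] selects indices [0, 2, 4, 6] (0->15, 2->12, 4->5, 6->18), giving [15, 12, 5, 18].

[15, 12, 5, 18]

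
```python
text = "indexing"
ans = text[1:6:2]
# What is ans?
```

text has length 8. The slice text[1:6:2] selects indices [1, 3, 5] (1->'n', 3->'e', 5->'i'), giving 'nei'.

'nei'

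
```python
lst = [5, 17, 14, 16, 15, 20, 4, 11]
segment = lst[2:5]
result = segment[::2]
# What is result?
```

lst has length 8. The slice lst[2:5] selects indices [2, 3, 4] (2->14, 3->16, 4->15), giving [14, 16, 15]. So segment = [14, 16, 15]. segment has length 3. The slice segment[::2] selects indices [0, 2] (0->14, 2->15), giving [14, 15].

[14, 15]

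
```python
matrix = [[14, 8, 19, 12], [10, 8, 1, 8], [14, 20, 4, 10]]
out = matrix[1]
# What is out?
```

matrix has 3 rows. Row 1 is [10, 8, 1, 8].

[10, 8, 1, 8]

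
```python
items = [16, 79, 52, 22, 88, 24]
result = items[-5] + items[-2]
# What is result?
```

items has length 6. Negative index -5 maps to positive index 6 + (-5) = 1. items[1] = 79.
items has length 6. Negative index -2 maps to positive index 6 + (-2) = 4. items[4] = 88.
Sum: 79 + 88 = 167.

167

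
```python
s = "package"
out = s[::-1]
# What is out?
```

s has length 7. The slice s[::-1] selects indices [6, 5, 4, 3, 2, 1, 0] (6->'e', 5->'g', 4->'a', 3->'k', 2->'c', 1->'a', 0->'p'), giving 'egakcap'.

'egakcap'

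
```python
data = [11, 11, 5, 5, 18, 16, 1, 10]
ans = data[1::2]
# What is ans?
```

data has length 8. The slice data[1::2] selects indices [1, 3, 5, 7] (1->11, 3->5, 5->16, 7->10), giving [11, 5, 16, 10].

[11, 5, 16, 10]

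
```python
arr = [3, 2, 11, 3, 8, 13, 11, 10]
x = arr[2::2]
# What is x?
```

arr has length 8. The slice arr[2::2] selects indices [2, 4, 6] (2->11, 4->8, 6->11), giving [11, 8, 11].

[11, 8, 11]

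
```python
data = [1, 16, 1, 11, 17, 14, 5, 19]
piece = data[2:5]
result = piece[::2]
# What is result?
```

data has length 8. The slice data[2:5] selects indices [2, 3, 4] (2->1, 3->11, 4->17), giving [1, 11, 17]. So piece = [1, 11, 17]. piece has length 3. The slice piece[::2] selects indices [0, 2] (0->1, 2->17), giving [1, 17].

[1, 17]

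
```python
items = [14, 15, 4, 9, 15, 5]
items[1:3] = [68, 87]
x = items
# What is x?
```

items starts as [14, 15, 4, 9, 15, 5] (length 6). The slice items[1:3] covers indices [1, 2] with values [15, 4]. Replacing that slice with [68, 87] (same length) produces [14, 68, 87, 9, 15, 5].

[14, 68, 87, 9, 15, 5]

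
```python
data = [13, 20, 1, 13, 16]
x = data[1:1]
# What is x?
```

data has length 5. The slice data[1:1] resolves to an empty index range, so the result is [].

[]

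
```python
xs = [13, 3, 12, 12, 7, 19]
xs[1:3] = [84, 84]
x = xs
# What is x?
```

xs starts as [13, 3, 12, 12, 7, 19] (length 6). The slice xs[1:3] covers indices [1, 2] with values [3, 12]. Replacing that slice with [84, 84] (same length) produces [13, 84, 84, 12, 7, 19].

[13, 84, 84, 12, 7, 19]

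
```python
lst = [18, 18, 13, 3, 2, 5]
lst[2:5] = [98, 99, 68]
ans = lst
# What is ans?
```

lst starts as [18, 18, 13, 3, 2, 5] (length 6). The slice lst[2:5] covers indices [2, 3, 4] with values [13, 3, 2]. Replacing that slice with [98, 99, 68] (same length) produces [18, 18, 98, 99, 68, 5].

[18, 18, 98, 99, 68, 5]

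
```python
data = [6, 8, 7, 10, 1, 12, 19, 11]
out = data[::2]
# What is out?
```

data has length 8. The slice data[::2] selects indices [0, 2, 4, 6] (0->6, 2->7, 4->1, 6->19), giving [6, 7, 1, 19].

[6, 7, 1, 19]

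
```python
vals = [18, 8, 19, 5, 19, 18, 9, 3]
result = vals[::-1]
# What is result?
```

vals has length 8. The slice vals[::-1] selects indices [7, 6, 5, 4, 3, 2, 1, 0] (7->3, 6->9, 5->18, 4->19, 3->5, 2->19, 1->8, 0->18), giving [3, 9, 18, 19, 5, 19, 8, 18].

[3, 9, 18, 19, 5, 19, 8, 18]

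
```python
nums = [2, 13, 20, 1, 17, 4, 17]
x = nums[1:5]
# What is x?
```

nums has length 7. The slice nums[1:5] selects indices [1, 2, 3, 4] (1->13, 2->20, 3->1, 4->17), giving [13, 20, 1, 17].

[13, 20, 1, 17]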